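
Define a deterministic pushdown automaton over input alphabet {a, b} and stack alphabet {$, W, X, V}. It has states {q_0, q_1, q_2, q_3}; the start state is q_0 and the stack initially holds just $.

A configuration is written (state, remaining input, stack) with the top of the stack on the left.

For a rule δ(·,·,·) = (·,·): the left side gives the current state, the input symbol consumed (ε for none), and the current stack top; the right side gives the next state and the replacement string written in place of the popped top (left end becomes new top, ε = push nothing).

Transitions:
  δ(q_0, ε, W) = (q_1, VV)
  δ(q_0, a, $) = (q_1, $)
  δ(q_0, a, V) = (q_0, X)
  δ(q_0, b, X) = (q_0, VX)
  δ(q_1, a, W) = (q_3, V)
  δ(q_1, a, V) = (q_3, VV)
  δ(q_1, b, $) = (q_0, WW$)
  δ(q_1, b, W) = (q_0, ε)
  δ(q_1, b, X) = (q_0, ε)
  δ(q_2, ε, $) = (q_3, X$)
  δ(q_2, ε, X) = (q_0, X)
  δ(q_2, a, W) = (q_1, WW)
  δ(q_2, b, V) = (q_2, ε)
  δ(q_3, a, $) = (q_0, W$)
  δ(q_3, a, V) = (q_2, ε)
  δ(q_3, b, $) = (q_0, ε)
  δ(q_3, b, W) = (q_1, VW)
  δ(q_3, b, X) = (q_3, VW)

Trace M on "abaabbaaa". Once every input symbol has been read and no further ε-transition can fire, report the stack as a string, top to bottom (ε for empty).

W$

(q_0, abaabbaaa, $)
  read a, top $: go to q_1, push $ → (q_1, baabbaaa, $)
  read b, top $: go to q_0, push WW$ → (q_0, aabbaaa, WW$)
  ε-move, top W: go to q_1, push VV → (q_1, aabbaaa, VVW$)
  read a, top V: go to q_3, push VV → (q_3, abbaaa, VVVW$)
  read a, top V: go to q_2, push ε → (q_2, bbaaa, VVW$)
  read b, top V: go to q_2, push ε → (q_2, baaa, VW$)
  read b, top V: go to q_2, push ε → (q_2, aaa, W$)
  read a, top W: go to q_1, push WW → (q_1, aa, WW$)
  read a, top W: go to q_3, push V → (q_3, a, VW$)
  read a, top V: go to q_2, push ε → (q_2, ε, W$)
All input consumed in state q_2 with stack W$.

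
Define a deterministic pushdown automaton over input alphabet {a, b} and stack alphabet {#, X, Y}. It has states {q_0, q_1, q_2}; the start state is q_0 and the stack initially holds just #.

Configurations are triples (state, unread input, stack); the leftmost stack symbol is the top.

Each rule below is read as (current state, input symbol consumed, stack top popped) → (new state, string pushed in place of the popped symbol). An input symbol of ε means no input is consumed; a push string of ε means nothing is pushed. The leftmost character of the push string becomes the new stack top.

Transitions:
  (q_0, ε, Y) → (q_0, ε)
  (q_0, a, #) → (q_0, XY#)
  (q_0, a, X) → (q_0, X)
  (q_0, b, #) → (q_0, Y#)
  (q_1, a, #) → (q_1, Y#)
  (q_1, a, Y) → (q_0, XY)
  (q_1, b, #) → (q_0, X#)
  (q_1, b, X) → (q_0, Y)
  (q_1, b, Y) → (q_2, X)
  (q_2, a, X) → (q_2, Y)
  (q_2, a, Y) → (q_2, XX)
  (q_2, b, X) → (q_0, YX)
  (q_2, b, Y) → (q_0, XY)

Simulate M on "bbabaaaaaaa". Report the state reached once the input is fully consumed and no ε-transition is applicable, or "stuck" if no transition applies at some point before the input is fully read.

stuck

(q_0, bbabaaaaaaa, #)
  read b, top #: go to q_0, push Y# → (q_0, babaaaaaaa, Y#)
  ε-move, top Y: go to q_0, push ε → (q_0, babaaaaaaa, #)
  read b, top #: go to q_0, push Y# → (q_0, abaaaaaaa, Y#)
  ε-move, top Y: go to q_0, push ε → (q_0, abaaaaaaa, #)
  read a, top #: go to q_0, push XY# → (q_0, baaaaaaa, XY#)
No transition for (q_0, b, top X); M blocks with input baaaaaaa remaining.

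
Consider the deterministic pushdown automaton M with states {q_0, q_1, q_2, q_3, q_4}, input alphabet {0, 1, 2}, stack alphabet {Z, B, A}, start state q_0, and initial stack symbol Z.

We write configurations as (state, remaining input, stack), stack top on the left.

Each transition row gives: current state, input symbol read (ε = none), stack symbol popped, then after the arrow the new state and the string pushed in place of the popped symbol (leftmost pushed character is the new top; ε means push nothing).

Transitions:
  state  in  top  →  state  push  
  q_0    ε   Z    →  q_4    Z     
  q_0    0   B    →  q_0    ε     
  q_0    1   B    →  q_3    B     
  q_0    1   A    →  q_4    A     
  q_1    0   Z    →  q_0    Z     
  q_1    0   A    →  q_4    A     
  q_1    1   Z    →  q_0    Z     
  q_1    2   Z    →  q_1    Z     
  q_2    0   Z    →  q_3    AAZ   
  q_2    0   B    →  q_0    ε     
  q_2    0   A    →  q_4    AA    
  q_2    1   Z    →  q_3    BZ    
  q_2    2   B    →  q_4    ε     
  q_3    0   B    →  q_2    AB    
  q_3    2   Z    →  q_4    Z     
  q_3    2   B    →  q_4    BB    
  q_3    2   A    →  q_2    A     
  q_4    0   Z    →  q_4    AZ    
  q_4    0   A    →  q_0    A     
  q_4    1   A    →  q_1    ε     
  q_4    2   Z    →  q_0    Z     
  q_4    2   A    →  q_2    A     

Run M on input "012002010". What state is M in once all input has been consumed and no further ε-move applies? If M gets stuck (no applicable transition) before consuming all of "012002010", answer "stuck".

q_4

(q_0, 012002010, Z)
  ε-move, top Z: go to q_4, push Z → (q_4, 012002010, Z)
  read 0, top Z: go to q_4, push AZ → (q_4, 12002010, AZ)
  read 1, top A: go to q_1, push ε → (q_1, 2002010, Z)
  read 2, top Z: go to q_1, push Z → (q_1, 002010, Z)
  read 0, top Z: go to q_0, push Z → (q_0, 02010, Z)
  ε-move, top Z: go to q_4, push Z → (q_4, 02010, Z)
  read 0, top Z: go to q_4, push AZ → (q_4, 2010, AZ)
  read 2, top A: go to q_2, push A → (q_2, 010, AZ)
  read 0, top A: go to q_4, push AA → (q_4, 10, AAZ)
  read 1, top A: go to q_1, push ε → (q_1, 0, AZ)
  read 0, top A: go to q_4, push A → (q_4, ε, AZ)
All input consumed; M is in state q_4.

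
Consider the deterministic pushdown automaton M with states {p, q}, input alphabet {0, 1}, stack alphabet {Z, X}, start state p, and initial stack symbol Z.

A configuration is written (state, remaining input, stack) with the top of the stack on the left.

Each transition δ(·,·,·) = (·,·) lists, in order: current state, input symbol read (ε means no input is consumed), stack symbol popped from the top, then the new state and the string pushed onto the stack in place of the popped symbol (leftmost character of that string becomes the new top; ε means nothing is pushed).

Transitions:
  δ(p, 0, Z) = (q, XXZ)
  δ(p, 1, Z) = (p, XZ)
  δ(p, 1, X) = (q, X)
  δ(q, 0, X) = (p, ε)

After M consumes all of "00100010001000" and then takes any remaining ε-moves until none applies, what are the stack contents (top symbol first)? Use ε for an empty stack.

XZ

(p, 00100010001000, Z)
  read 0, top Z: go to q, push XXZ → (q, 0100010001000, XXZ)
  read 0, top X: go to p, push ε → (p, 100010001000, XZ)
  read 1, top X: go to q, push X → (q, 00010001000, XZ)
  read 0, top X: go to p, push ε → (p, 0010001000, Z)
  read 0, top Z: go to q, push XXZ → (q, 010001000, XXZ)
  read 0, top X: go to p, push ε → (p, 10001000, XZ)
  read 1, top X: go to q, push X → (q, 0001000, XZ)
  read 0, top X: go to p, push ε → (p, 001000, Z)
  read 0, top Z: go to q, push XXZ → (q, 01000, XXZ)
  read 0, top X: go to p, push ε → (p, 1000, XZ)
  read 1, top X: go to q, push X → (q, 000, XZ)
  read 0, top X: go to p, push ε → (p, 00, Z)
  read 0, top Z: go to q, push XXZ → (q, 0, XXZ)
  read 0, top X: go to p, push ε → (p, ε, XZ)
All input consumed in state p with stack XZ.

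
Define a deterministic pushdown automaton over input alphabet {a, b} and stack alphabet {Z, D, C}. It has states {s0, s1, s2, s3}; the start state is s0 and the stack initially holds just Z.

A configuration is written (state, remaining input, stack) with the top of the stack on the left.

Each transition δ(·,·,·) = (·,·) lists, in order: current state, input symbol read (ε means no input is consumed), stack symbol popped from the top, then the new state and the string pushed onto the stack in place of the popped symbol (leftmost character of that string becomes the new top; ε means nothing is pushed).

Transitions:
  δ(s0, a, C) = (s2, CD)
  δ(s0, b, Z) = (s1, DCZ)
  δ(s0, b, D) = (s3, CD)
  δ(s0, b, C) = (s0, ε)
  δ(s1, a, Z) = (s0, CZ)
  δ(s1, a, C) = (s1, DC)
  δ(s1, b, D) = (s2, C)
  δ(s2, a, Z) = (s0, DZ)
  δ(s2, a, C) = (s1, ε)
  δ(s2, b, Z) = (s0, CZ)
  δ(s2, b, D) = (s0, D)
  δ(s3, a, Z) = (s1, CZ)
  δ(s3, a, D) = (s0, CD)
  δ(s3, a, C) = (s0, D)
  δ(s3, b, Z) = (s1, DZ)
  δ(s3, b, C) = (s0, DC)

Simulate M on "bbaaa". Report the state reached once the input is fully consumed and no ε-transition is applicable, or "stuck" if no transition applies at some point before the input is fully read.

(s0, bbaaa, Z)
  read b, top Z: go to s1, push DCZ → (s1, baaa, DCZ)
  read b, top D: go to s2, push C → (s2, aaa, CCZ)
  read a, top C: go to s1, push ε → (s1, aa, CZ)
  read a, top C: go to s1, push DC → (s1, a, DCZ)
No transition for (s1, a, top D); M blocks with input a remaining.

stuck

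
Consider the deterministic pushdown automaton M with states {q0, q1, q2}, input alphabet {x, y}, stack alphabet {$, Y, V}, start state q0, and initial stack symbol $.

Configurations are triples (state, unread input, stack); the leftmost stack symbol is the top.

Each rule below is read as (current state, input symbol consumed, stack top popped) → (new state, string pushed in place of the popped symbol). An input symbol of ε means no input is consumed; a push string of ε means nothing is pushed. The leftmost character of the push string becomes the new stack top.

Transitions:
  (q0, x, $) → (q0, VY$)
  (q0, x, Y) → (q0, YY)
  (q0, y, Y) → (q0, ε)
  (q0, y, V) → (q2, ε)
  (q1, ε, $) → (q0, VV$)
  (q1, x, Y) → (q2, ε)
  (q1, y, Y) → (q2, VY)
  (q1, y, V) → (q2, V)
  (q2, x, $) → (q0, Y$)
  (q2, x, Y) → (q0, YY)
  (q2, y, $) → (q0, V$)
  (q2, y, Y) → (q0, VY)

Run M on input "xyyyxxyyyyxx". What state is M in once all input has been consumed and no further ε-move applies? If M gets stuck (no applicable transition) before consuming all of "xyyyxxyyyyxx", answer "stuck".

(q0, xyyyxxyyyyxx, $)
  read x, top $: go to q0, push VY$ → (q0, yyyxxyyyyxx, VY$)
  read y, top V: go to q2, push ε → (q2, yyxxyyyyxx, Y$)
  read y, top Y: go to q0, push VY → (q0, yxxyyyyxx, VY$)
  read y, top V: go to q2, push ε → (q2, xxyyyyxx, Y$)
  read x, top Y: go to q0, push YY → (q0, xyyyyxx, YY$)
  read x, top Y: go to q0, push YY → (q0, yyyyxx, YYY$)
  read y, top Y: go to q0, push ε → (q0, yyyxx, YY$)
  read y, top Y: go to q0, push ε → (q0, yyxx, Y$)
  read y, top Y: go to q0, push ε → (q0, yxx, $)
No transition for (q0, y, top $); M blocks with input yxx remaining.

stuck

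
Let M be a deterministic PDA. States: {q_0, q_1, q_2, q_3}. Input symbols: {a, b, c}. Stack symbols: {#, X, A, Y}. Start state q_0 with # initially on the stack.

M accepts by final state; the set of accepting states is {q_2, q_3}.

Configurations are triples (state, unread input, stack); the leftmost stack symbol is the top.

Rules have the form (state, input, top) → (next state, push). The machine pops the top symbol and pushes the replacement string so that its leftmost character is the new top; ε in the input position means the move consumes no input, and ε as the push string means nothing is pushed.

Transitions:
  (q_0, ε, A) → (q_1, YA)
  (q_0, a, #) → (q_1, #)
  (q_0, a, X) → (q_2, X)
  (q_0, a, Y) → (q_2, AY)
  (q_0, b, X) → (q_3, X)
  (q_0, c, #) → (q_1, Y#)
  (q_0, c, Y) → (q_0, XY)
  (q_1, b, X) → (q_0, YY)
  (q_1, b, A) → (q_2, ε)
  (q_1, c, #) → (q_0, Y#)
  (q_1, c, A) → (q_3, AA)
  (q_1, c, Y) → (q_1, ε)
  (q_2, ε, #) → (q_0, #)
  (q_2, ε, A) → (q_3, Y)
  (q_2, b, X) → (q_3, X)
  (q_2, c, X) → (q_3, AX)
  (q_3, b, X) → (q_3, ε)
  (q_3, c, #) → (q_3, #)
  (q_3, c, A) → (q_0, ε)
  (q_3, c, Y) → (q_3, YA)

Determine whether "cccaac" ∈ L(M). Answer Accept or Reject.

Reject

(q_0, cccaac, #)
  read c, top #: go to q_1, push Y# → (q_1, ccaac, Y#)
  read c, top Y: go to q_1, push ε → (q_1, caac, #)
  read c, top #: go to q_0, push Y# → (q_0, aac, Y#)
  read a, top Y: go to q_2, push AY → (q_2, ac, AY#)
  ε-move, top A: go to q_3, push Y → (q_3, ac, YY#)
No transition applies at (q_3, ac, YY#); input not fully consumed.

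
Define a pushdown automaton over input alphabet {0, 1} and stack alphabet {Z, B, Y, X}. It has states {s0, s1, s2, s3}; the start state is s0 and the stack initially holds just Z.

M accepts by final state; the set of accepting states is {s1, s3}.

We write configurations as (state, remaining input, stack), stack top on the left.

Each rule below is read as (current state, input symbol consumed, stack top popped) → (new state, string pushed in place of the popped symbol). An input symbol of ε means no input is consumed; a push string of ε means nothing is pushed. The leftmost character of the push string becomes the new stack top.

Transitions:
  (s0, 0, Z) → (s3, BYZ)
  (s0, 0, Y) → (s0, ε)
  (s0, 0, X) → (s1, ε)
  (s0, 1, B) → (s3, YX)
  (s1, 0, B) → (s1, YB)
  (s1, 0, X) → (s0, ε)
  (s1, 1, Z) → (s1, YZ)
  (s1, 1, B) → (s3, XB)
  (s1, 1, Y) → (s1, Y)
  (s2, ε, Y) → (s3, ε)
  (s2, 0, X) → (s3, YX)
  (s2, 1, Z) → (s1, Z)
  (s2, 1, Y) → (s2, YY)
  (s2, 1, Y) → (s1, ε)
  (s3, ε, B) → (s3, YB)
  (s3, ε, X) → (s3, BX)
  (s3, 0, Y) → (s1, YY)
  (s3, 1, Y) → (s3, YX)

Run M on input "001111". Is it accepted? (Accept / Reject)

One accepting computation: (s0, 001111, Z) ⊢ (s3, 01111, BYZ) ⊢ (s3, 01111, YBYZ) ⊢ (s1, 1111, YYBYZ) ⊢ (s1, 111, YYBYZ) ⊢ (s1, 11, YYBYZ) ⊢ (s1, 1, YYBYZ) ⊢ (s1, ε, YYBYZ)
All input consumed and state s1 ∈ F.

Accept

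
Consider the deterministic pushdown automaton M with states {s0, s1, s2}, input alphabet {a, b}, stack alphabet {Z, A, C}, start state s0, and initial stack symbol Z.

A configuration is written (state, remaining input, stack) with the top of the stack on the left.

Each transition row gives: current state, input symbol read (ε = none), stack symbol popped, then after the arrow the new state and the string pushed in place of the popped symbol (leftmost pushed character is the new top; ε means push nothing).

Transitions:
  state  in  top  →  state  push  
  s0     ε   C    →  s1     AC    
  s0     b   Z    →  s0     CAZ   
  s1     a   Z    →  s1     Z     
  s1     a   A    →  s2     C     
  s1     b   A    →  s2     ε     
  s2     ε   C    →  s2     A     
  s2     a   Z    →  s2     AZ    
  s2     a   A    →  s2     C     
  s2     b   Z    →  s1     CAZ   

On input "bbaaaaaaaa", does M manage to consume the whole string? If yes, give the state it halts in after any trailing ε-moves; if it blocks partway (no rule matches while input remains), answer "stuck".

s2

(s0, bbaaaaaaaa, Z)
  read b, top Z: go to s0, push CAZ → (s0, baaaaaaaa, CAZ)
  ε-move, top C: go to s1, push AC → (s1, baaaaaaaa, ACAZ)
  read b, top A: go to s2, push ε → (s2, aaaaaaaa, CAZ)
  ε-move, top C: go to s2, push A → (s2, aaaaaaaa, AAZ)
  read a, top A: go to s2, push C → (s2, aaaaaaa, CAZ)
  ε-move, top C: go to s2, push A → (s2, aaaaaaa, AAZ)
  read a, top A: go to s2, push C → (s2, aaaaaa, CAZ)
  ε-move, top C: go to s2, push A → (s2, aaaaaa, AAZ)
  read a, top A: go to s2, push C → (s2, aaaaa, CAZ)
  ε-move, top C: go to s2, push A → (s2, aaaaa, AAZ)
  read a, top A: go to s2, push C → (s2, aaaa, CAZ)
  ε-move, top C: go to s2, push A → (s2, aaaa, AAZ)
  read a, top A: go to s2, push C → (s2, aaa, CAZ)
  ε-move, top C: go to s2, push A → (s2, aaa, AAZ)
  read a, top A: go to s2, push C → (s2, aa, CAZ)
  ε-move, top C: go to s2, push A → (s2, aa, AAZ)
  read a, top A: go to s2, push C → (s2, a, CAZ)
  ε-move, top C: go to s2, push A → (s2, a, AAZ)
  read a, top A: go to s2, push C → (s2, ε, CAZ)
  ε-move, top C: go to s2, push A → (s2, ε, AAZ)
All input consumed; M is in state s2.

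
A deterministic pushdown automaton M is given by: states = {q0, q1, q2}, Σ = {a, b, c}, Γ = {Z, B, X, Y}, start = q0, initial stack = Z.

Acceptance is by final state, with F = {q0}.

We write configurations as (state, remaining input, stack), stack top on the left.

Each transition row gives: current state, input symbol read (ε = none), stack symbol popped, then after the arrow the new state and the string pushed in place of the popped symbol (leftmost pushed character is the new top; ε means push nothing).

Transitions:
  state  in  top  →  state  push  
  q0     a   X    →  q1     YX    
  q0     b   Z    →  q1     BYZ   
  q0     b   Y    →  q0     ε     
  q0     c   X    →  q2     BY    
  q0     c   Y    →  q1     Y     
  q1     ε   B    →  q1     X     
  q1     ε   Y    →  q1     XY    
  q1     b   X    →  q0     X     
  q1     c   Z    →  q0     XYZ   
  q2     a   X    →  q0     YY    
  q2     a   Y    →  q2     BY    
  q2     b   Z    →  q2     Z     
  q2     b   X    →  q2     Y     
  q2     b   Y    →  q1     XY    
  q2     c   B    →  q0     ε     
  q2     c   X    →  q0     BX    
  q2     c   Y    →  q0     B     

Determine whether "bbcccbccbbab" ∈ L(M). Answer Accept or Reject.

Reject

(q0, bbcccbccbbab, Z) ⊢ (q1, bcccbccbbab, BYZ) ⊢ (q1, bcccbccbbab, XYZ) ⊢ (q0, cccbccbbab, XYZ) ⊢ (q2, ccbccbbab, BYYZ) ⊢ (q0, cbccbbab, YYZ) ⊢ (q1, bccbbab, YYZ) ⊢ (q1, bccbbab, XYYZ) ⊢ (q0, ccbbab, XYYZ) ⊢ (q2, cbbab, BYYYZ) ⊢ (q0, bbab, YYYZ) ⊢ (q0, bab, YYZ) ⊢ (q0, ab, YZ)
No transition applies at (q0, ab, YZ); input not fully consumed.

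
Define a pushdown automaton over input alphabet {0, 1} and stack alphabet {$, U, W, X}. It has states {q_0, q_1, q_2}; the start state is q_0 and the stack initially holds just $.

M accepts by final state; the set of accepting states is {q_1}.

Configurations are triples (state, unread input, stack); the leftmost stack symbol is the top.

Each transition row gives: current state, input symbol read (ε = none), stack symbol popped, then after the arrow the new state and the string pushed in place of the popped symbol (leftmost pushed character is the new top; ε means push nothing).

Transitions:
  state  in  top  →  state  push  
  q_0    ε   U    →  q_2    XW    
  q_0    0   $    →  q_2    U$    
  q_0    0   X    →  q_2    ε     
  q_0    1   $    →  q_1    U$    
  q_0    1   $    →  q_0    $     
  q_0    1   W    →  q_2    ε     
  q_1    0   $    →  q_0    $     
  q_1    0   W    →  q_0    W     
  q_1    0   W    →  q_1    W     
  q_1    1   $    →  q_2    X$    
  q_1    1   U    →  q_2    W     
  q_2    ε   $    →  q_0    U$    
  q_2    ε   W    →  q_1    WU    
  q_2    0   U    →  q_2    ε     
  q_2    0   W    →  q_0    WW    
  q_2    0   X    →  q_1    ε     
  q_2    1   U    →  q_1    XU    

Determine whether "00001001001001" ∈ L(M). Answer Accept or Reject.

Reject

No computation consumes all input and reaches a final state.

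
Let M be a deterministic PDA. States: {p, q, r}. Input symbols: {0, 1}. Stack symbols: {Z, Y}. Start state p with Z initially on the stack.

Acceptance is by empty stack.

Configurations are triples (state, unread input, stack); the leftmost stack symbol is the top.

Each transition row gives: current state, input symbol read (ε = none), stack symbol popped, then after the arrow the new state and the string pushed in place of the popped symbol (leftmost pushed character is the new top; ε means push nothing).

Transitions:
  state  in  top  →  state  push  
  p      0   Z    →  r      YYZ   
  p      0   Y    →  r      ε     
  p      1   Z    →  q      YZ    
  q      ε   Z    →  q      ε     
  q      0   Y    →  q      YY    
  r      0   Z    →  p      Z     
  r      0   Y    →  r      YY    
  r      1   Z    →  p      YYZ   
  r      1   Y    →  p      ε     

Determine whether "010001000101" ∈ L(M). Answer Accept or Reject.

(p, 010001000101, Z)
  read 0, top Z: go to r, push YYZ → (r, 10001000101, YYZ)
  read 1, top Y: go to p, push ε → (p, 0001000101, YZ)
  read 0, top Y: go to r, push ε → (r, 001000101, Z)
  read 0, top Z: go to p, push Z → (p, 01000101, Z)
  read 0, top Z: go to r, push YYZ → (r, 1000101, YYZ)
  read 1, top Y: go to p, push ε → (p, 000101, YZ)
  read 0, top Y: go to r, push ε → (r, 00101, Z)
  read 0, top Z: go to p, push Z → (p, 0101, Z)
  read 0, top Z: go to r, push YYZ → (r, 101, YYZ)
  read 1, top Y: go to p, push ε → (p, 01, YZ)
  read 0, top Y: go to r, push ε → (r, 1, Z)
  read 1, top Z: go to p, push YYZ → (p, ε, YYZ)
All input consumed; stack is YYZ, not empty, and no further ε-move applies.

Reject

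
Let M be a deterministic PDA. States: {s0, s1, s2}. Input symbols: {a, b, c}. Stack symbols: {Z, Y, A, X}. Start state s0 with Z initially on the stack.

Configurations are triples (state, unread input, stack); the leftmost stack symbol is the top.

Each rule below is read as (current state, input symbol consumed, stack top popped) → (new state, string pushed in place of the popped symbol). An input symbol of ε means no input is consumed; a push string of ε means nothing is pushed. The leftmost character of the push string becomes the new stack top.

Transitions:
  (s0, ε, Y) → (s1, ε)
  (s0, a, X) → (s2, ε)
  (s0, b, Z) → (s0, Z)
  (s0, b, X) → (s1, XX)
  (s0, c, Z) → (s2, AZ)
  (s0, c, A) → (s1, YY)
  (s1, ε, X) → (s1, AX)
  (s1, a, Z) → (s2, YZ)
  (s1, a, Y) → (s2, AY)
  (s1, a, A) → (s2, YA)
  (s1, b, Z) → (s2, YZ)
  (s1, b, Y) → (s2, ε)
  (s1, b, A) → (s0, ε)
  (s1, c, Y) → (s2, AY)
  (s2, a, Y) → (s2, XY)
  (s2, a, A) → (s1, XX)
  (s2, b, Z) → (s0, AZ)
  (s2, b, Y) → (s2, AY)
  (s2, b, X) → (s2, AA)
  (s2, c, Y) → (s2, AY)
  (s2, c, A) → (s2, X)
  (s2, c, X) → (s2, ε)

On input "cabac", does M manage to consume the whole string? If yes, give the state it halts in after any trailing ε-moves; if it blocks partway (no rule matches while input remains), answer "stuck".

s2

(s0, cabac, Z) ⊢ (s2, abac, AZ) ⊢ (s1, bac, XXZ) ⊢ (s1, bac, AXXZ) ⊢ (s0, ac, XXZ) ⊢ (s2, c, XZ) ⊢ (s2, ε, Z)
All input consumed; M is in state s2.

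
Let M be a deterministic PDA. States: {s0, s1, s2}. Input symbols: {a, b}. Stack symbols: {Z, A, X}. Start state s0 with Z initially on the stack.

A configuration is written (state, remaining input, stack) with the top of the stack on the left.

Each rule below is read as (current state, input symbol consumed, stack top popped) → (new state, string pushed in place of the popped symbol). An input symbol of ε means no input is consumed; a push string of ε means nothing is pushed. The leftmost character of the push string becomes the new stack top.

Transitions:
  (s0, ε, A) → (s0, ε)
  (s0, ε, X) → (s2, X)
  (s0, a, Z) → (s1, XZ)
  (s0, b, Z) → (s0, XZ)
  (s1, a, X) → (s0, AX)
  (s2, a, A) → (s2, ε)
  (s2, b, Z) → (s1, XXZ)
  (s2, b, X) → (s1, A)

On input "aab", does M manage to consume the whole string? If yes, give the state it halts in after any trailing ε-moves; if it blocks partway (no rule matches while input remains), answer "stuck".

s1

(s0, aab, Z) ⊢ (s1, ab, XZ) ⊢ (s0, b, AXZ) ⊢ (s0, b, XZ) ⊢ (s2, b, XZ) ⊢ (s1, ε, AZ)
All input consumed; M is in state s1.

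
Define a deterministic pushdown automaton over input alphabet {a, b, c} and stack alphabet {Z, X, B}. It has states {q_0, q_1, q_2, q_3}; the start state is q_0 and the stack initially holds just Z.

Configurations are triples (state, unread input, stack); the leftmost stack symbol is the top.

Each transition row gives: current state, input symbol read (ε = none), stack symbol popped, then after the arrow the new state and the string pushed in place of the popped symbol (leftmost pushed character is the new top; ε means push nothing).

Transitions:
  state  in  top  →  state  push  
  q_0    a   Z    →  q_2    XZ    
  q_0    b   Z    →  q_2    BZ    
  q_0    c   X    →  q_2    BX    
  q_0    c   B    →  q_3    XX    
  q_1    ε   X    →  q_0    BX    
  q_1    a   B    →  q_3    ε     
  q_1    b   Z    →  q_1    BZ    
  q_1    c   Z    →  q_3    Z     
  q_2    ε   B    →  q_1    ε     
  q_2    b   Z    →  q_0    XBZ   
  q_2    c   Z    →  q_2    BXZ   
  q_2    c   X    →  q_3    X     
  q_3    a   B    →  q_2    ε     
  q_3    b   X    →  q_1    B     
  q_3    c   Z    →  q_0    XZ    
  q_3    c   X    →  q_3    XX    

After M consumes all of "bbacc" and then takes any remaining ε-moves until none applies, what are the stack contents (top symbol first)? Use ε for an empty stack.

(q_0, bbacc, Z)
  read b, top Z: go to q_2, push BZ → (q_2, bacc, BZ)
  ε-move, top B: go to q_1, push ε → (q_1, bacc, Z)
  read b, top Z: go to q_1, push BZ → (q_1, acc, BZ)
  read a, top B: go to q_3, push ε → (q_3, cc, Z)
  read c, top Z: go to q_0, push XZ → (q_0, c, XZ)
  read c, top X: go to q_2, push BX → (q_2, ε, BXZ)
  ε-move, top B: go to q_1, push ε → (q_1, ε, XZ)
  ε-move, top X: go to q_0, push BX → (q_0, ε, BXZ)
All input consumed in state q_0 with stack BXZ.

BXZ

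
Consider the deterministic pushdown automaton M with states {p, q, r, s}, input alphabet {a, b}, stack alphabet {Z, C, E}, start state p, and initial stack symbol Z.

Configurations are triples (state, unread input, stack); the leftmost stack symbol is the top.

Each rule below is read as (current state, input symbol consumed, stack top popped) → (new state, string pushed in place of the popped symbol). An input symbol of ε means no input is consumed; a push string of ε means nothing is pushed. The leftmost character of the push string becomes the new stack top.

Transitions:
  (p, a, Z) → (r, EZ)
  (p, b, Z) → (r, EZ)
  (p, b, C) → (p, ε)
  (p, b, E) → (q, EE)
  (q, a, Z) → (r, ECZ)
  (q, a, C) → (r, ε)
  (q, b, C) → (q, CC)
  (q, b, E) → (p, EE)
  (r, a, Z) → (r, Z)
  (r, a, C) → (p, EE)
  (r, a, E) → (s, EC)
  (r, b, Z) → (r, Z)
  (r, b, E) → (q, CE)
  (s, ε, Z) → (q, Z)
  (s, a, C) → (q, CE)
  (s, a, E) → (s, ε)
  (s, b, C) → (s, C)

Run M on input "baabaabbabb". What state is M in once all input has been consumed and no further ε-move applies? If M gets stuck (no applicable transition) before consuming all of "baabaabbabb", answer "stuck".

(p, baabaabbabb, Z)
  read b, top Z: go to r, push EZ → (r, aabaabbabb, EZ)
  read a, top E: go to s, push EC → (s, abaabbabb, ECZ)
  read a, top E: go to s, push ε → (s, baabbabb, CZ)
  read b, top C: go to s, push C → (s, aabbabb, CZ)
  read a, top C: go to q, push CE → (q, abbabb, CEZ)
  read a, top C: go to r, push ε → (r, bbabb, EZ)
  read b, top E: go to q, push CE → (q, babb, CEZ)
  read b, top C: go to q, push CC → (q, abb, CCEZ)
  read a, top C: go to r, push ε → (r, bb, CEZ)
No transition for (r, b, top C); M blocks with input bb remaining.

stuck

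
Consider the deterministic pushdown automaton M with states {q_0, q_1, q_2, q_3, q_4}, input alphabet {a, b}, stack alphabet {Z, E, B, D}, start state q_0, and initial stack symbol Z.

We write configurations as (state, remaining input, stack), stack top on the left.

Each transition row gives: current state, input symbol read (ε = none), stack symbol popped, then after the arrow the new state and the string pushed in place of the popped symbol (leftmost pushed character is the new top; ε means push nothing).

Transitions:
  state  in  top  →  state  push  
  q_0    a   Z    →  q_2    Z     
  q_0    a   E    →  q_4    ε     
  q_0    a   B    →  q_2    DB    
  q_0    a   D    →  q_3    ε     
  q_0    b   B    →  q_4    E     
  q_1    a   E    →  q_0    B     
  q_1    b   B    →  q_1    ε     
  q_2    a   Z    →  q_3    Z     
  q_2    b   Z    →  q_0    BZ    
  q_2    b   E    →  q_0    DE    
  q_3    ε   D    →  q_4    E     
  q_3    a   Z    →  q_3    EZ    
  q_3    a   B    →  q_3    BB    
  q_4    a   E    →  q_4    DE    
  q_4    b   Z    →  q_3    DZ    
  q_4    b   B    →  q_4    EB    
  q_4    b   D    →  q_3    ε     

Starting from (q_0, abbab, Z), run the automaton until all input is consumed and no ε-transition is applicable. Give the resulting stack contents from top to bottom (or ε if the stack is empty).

(q_0, abbab, Z) ⊢ (q_2, bbab, Z) ⊢ (q_0, bab, BZ) ⊢ (q_4, ab, EZ) ⊢ (q_4, b, DEZ) ⊢ (q_3, ε, EZ)
All input consumed in state q_3 with stack EZ.

EZ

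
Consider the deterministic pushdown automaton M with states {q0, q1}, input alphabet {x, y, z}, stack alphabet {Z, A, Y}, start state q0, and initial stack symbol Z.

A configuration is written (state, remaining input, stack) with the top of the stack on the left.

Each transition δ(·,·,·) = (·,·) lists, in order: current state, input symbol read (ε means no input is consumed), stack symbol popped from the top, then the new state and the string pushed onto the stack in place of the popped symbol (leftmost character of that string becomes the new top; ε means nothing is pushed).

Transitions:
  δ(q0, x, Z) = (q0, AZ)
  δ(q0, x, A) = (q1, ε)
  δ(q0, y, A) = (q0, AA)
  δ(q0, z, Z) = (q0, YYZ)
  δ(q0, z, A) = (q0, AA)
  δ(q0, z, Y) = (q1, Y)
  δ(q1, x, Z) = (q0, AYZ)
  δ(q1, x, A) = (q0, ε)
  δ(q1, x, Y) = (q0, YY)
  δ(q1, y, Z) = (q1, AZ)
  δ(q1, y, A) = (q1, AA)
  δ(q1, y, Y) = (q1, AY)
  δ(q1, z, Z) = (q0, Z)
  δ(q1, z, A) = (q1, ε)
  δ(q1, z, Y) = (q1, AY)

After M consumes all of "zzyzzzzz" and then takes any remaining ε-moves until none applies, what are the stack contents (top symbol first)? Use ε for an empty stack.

YYZ

(q0, zzyzzzzz, Z)
  read z, top Z: go to q0, push YYZ → (q0, zyzzzzz, YYZ)
  read z, top Y: go to q1, push Y → (q1, yzzzzz, YYZ)
  read y, top Y: go to q1, push AY → (q1, zzzzz, AYYZ)
  read z, top A: go to q1, push ε → (q1, zzzz, YYZ)
  read z, top Y: go to q1, push AY → (q1, zzz, AYYZ)
  read z, top A: go to q1, push ε → (q1, zz, YYZ)
  read z, top Y: go to q1, push AY → (q1, z, AYYZ)
  read z, top A: go to q1, push ε → (q1, ε, YYZ)
All input consumed in state q1 with stack YYZ.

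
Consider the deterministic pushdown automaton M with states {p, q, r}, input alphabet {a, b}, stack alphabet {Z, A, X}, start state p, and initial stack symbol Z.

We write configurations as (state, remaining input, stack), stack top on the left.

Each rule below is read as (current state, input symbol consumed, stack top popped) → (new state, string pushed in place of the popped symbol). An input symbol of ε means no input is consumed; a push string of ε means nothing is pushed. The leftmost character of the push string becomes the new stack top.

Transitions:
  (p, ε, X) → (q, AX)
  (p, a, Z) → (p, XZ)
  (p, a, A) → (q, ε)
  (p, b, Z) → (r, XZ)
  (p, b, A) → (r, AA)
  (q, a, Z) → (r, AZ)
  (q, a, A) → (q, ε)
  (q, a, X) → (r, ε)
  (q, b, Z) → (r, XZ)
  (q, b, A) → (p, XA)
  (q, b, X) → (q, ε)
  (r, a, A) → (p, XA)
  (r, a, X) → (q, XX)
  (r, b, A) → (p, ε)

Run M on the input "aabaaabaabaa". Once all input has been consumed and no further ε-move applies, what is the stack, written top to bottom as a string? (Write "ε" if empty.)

XZ

(p, aabaaabaabaa, Z)
  read a, top Z: go to p, push XZ → (p, abaaabaabaa, XZ)
  ε-move, top X: go to q, push AX → (q, abaaabaabaa, AXZ)
  read a, top A: go to q, push ε → (q, baaabaabaa, XZ)
  read b, top X: go to q, push ε → (q, aaabaabaa, Z)
  read a, top Z: go to r, push AZ → (r, aabaabaa, AZ)
  read a, top A: go to p, push XA → (p, abaabaa, XAZ)
  ε-move, top X: go to q, push AX → (q, abaabaa, AXAZ)
  read a, top A: go to q, push ε → (q, baabaa, XAZ)
  read b, top X: go to q, push ε → (q, aabaa, AZ)
  read a, top A: go to q, push ε → (q, abaa, Z)
  read a, top Z: go to r, push AZ → (r, baa, AZ)
  read b, top A: go to p, push ε → (p, aa, Z)
  read a, top Z: go to p, push XZ → (p, a, XZ)
  ε-move, top X: go to q, push AX → (q, a, AXZ)
  read a, top A: go to q, push ε → (q, ε, XZ)
All input consumed in state q with stack XZ.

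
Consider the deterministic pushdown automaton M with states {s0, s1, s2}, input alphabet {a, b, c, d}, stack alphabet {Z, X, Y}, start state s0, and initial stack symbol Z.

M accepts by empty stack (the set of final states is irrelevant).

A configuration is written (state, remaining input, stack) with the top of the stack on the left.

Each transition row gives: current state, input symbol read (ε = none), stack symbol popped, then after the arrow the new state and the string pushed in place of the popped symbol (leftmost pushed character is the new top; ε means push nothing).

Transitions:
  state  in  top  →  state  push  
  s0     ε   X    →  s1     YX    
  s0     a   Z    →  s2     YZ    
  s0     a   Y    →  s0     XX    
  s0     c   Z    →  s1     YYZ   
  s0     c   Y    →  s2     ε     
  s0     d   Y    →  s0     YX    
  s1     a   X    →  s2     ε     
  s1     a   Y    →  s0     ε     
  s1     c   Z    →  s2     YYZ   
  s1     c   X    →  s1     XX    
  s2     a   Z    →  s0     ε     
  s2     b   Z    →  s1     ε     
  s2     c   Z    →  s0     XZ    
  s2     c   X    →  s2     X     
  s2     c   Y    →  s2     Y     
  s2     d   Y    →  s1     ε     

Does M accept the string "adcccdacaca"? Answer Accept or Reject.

(s0, adcccdacaca, Z) ⊢ (s2, dcccdacaca, YZ) ⊢ (s1, cccdacaca, Z) ⊢ (s2, ccdacaca, YYZ) ⊢ (s2, cdacaca, YYZ) ⊢ (s2, dacaca, YYZ) ⊢ (s1, acaca, YZ) ⊢ (s0, caca, Z) ⊢ (s1, aca, YYZ) ⊢ (s0, ca, YZ) ⊢ (s2, a, Z) ⊢ (s0, ε, ε)
All input consumed and the stack is empty.

Accept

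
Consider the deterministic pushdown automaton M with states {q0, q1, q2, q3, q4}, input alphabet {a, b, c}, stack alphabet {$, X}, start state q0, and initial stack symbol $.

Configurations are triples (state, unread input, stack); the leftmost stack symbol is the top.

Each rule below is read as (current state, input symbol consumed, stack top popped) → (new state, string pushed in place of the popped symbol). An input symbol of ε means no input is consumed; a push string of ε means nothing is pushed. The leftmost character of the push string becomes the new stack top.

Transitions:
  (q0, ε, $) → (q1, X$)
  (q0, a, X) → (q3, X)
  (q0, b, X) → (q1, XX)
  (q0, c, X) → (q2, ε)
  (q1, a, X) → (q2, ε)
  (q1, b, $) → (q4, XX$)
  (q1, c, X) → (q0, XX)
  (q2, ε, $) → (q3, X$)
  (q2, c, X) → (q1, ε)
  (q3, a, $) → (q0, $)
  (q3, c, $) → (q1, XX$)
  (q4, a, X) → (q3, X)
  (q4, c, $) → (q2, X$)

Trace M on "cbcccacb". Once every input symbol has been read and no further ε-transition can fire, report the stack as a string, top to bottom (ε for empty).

XX$

(q0, cbcccacb, $) ⊢ (q1, cbcccacb, X$) ⊢ (q0, bcccacb, XX$) ⊢ (q1, cccacb, XXX$) ⊢ (q0, ccacb, XXXX$) ⊢ (q2, cacb, XXX$) ⊢ (q1, acb, XX$) ⊢ (q2, cb, X$) ⊢ (q1, b, $) ⊢ (q4, ε, XX$)
All input consumed in state q4 with stack XX$.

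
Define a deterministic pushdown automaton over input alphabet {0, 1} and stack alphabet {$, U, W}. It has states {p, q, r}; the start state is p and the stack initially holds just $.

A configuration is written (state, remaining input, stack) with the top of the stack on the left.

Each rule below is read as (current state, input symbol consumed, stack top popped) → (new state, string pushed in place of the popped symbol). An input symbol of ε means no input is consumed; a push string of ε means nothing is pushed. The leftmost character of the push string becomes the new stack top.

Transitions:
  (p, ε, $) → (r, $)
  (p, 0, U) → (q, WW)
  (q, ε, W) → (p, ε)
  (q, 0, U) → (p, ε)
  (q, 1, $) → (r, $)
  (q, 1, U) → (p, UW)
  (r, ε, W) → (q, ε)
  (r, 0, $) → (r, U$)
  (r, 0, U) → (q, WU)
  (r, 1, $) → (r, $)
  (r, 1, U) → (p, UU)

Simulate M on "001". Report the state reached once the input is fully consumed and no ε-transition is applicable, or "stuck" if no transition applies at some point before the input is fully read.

stuck

(p, 001, $)
  ε-move, top $: go to r, push $ → (r, 001, $)
  read 0, top $: go to r, push U$ → (r, 01, U$)
  read 0, top U: go to q, push WU → (q, 1, WU$)
  ε-move, top W: go to p, push ε → (p, 1, U$)
No transition for (p, 1, top U); M blocks with input 1 remaining.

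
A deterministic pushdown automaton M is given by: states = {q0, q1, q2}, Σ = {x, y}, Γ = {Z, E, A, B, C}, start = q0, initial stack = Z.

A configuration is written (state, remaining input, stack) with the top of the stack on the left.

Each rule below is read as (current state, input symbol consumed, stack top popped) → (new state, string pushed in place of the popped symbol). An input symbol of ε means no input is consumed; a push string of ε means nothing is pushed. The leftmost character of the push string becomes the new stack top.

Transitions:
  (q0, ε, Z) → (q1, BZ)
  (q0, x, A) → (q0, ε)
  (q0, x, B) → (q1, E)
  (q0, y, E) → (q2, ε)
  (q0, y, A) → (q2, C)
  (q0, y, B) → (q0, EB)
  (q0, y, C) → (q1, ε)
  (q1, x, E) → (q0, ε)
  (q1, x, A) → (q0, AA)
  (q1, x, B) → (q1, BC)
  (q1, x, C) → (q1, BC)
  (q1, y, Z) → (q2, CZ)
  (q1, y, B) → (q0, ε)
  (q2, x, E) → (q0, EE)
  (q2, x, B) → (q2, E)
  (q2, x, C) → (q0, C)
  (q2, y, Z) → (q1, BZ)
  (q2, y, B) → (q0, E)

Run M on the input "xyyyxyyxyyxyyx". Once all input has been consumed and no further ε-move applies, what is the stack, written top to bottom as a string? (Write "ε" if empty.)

(q0, xyyyxyyxyyxyyx, Z)
  ε-move, top Z: go to q1, push BZ → (q1, xyyyxyyxyyxyyx, BZ)
  read x, top B: go to q1, push BC → (q1, yyyxyyxyyxyyx, BCZ)
  read y, top B: go to q0, push ε → (q0, yyxyyxyyxyyx, CZ)
  read y, top C: go to q1, push ε → (q1, yxyyxyyxyyx, Z)
  read y, top Z: go to q2, push CZ → (q2, xyyxyyxyyx, CZ)
  read x, top C: go to q0, push C → (q0, yyxyyxyyx, CZ)
  read y, top C: go to q1, push ε → (q1, yxyyxyyx, Z)
  read y, top Z: go to q2, push CZ → (q2, xyyxyyx, CZ)
  read x, top C: go to q0, push C → (q0, yyxyyx, CZ)
  read y, top C: go to q1, push ε → (q1, yxyyx, Z)
  read y, top Z: go to q2, push CZ → (q2, xyyx, CZ)
  read x, top C: go to q0, push C → (q0, yyx, CZ)
  read y, top C: go to q1, push ε → (q1, yx, Z)
  read y, top Z: go to q2, push CZ → (q2, x, CZ)
  read x, top C: go to q0, push C → (q0, ε, CZ)
All input consumed in state q0 with stack CZ.

CZ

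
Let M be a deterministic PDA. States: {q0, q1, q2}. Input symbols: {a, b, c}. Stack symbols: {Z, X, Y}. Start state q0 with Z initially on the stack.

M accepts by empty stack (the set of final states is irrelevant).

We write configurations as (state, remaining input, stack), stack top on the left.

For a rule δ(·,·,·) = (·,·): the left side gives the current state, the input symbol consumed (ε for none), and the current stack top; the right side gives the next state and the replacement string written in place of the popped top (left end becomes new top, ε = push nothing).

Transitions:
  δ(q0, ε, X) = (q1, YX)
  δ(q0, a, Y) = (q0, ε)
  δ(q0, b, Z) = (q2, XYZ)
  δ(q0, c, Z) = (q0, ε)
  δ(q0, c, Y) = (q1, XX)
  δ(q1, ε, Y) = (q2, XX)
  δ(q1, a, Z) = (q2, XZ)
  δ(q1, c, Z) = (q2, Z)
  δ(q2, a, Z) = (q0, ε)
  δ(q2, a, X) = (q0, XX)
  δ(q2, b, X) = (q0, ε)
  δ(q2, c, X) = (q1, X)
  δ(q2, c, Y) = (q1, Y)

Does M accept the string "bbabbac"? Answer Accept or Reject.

Accept

(q0, bbabbac, Z)
  read b, top Z: go to q2, push XYZ → (q2, babbac, XYZ)
  read b, top X: go to q0, push ε → (q0, abbac, YZ)
  read a, top Y: go to q0, push ε → (q0, bbac, Z)
  read b, top Z: go to q2, push XYZ → (q2, bac, XYZ)
  read b, top X: go to q0, push ε → (q0, ac, YZ)
  read a, top Y: go to q0, push ε → (q0, c, Z)
  read c, top Z: go to q0, push ε → (q0, ε, ε)
All input consumed and the stack is empty.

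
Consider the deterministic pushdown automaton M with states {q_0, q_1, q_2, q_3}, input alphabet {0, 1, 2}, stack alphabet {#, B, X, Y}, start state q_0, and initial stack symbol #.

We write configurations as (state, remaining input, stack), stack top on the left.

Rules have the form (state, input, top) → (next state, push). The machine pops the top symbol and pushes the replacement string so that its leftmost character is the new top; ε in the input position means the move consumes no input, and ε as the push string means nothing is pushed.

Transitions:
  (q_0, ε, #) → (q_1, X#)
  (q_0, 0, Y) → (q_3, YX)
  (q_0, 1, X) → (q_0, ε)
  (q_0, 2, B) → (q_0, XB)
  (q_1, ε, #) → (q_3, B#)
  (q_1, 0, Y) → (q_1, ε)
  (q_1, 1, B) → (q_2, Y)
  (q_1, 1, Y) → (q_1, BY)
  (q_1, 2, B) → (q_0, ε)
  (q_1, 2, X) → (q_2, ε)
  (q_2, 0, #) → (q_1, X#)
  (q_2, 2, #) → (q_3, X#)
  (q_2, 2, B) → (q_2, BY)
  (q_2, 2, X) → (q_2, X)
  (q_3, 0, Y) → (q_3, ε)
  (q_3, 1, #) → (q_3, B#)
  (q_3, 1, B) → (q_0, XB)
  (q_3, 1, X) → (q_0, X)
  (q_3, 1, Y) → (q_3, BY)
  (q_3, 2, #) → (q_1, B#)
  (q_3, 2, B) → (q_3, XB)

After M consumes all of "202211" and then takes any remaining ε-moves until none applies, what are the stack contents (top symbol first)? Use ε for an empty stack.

X#

(q_0, 202211, #) ⊢ (q_1, 202211, X#) ⊢ (q_2, 02211, #) ⊢ (q_1, 2211, X#) ⊢ (q_2, 211, #) ⊢ (q_3, 11, X#) ⊢ (q_0, 1, X#) ⊢ (q_0, ε, #) ⊢ (q_1, ε, X#)
All input consumed in state q_1 with stack X#.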